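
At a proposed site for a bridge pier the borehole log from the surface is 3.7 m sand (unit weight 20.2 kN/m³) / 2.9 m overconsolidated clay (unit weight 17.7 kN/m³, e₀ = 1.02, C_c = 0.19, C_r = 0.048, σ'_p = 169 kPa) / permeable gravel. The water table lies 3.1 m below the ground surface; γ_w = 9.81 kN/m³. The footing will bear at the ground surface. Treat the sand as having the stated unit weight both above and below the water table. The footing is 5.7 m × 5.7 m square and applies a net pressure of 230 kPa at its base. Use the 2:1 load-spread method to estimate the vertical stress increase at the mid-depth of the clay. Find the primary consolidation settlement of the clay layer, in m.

Mid-depth of clay below the ground surface: z = 3.7 + 2.9/2 = 5.15 m.
Total vertical stress at mid-clay: σ_v = 20.2×3.7 + 17.7×1.45 = 100.41 kPa.
Pore pressure: u = 9.81×(5.15 − 3.1) = 20.11 kPa.
Initial effective stress: σ'_0 = σ_v − u = 100.41 − 20.11 = 80.3 kPa.
Stress increase at mid-clay by the 2:1 spreading method:
Δσ = qBL/((B+z)(L+z)) = 230×5.7×5.7/((5.7+5.15)(5.7+5.15)) = 63.477 kPa
Final effective stress: σ'_f = 80.3 + 63.477 = 143.78 kPa.
σ'_f = 143.78 ≤ σ'_p = 169 kPa, so the clay remains overconsolidated and only the recompression index applies:
S_c = C_r·H/(1+e₀)·log₁₀(σ'_f/σ'_0) = 0.048×2.9/2.02×log₁₀(143.78/80.3)
    = 0.068909 × 0.25298 = 0.01743 m

S_c ≈ 0.0174 m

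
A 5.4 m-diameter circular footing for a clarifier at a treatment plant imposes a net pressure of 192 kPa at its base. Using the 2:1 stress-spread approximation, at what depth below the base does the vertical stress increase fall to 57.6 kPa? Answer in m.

z ≈ 4.46 m

2:1 spreading — at depth z the loaded area has grown by z in each plan dimension:
qD²/(D+z)² = Δσ_z ⇒ z = D(√(q/Δσ_z) − 1) = 5.4×(√(192/57.6) − 1) = 4.459 m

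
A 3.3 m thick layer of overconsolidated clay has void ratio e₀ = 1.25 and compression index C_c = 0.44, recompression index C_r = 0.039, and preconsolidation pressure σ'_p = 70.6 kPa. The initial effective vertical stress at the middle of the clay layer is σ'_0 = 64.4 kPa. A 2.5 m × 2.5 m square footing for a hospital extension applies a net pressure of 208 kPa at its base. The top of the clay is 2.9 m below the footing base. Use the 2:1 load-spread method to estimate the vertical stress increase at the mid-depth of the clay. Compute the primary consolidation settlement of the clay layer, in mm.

S_c ≈ 72.1 mm

Mid-depth of clay below the footing base: z = 2.9 + 3.3/2 = 4.55 m.
Stress increase at mid-clay by the 2:1 spreading method:
Δσ = qBL/((B+z)(L+z)) = 208×2.5×2.5/((2.5+4.55)(2.5+4.55)) = 26.156 kPa
Final effective stress: σ'_f = 64.4 + 26.156 = 90.556 kPa.
σ'_f = 90.556 > σ'_p = 70.6 kPa, so the stress path crosses the preconsolidation pressure — recompression up to σ'_p, then virgin compression beyond:
S_c = H/(1+e₀)·[C_r·log₁₀(σ'_p/σ'_0) + C_c·log₁₀(σ'_f/σ'_p)]
    = 3.3/2.25 × [0.039×log₁₀(70.6/64.4) + 0.44×log₁₀(90.556/70.6)]
    = 1.4667 × [0.0015568 + 0.04757] = 0.07205 m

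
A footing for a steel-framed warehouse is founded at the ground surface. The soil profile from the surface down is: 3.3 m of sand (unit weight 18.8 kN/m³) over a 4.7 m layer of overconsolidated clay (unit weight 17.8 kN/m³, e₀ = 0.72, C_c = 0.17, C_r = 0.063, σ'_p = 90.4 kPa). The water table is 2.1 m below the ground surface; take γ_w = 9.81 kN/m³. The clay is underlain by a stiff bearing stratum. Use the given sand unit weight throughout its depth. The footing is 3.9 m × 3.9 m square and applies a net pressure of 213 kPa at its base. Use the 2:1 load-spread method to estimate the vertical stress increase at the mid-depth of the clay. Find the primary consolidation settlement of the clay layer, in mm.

S_c ≈ 49.5 mm

Mid-depth of clay below the ground surface: z = 3.3 + 4.7/2 = 5.65 m.
Total vertical stress at mid-clay: σ_v = 18.8×3.3 + 17.8×2.35 = 103.87 kPa.
Pore pressure: u = 9.81×(5.65 − 2.1) = 34.825 kPa.
Initial effective stress: σ'_0 = σ_v − u = 103.87 − 34.825 = 69.045 kPa.
Stress increase at mid-clay by the 2:1 spreading method:
Δσ = qBL/((B+z)(L+z)) = 213×3.9×3.9/((3.9+5.65)(3.9+5.65)) = 35.522 kPa
Final effective stress: σ'_f = 69.045 + 35.522 = 104.57 kPa.
σ'_f = 104.57 > σ'_p = 90.4 kPa, so the stress path crosses the preconsolidation pressure — recompression up to σ'_p, then virgin compression beyond:
S_c = H/(1+e₀)·[C_r·log₁₀(σ'_p/σ'_0) + C_c·log₁₀(σ'_f/σ'_p)]
    = 4.7/1.72 × [0.063×log₁₀(90.4/69.045) + 0.17×log₁₀(104.57/90.4)]
    = 2.7326 × [0.0073733 + 0.010751] = 0.04953 m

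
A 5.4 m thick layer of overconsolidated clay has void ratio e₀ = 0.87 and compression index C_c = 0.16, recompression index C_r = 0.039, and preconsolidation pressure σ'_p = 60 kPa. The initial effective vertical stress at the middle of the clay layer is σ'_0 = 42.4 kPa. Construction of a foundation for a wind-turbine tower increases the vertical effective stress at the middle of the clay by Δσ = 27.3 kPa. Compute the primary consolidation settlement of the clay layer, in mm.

Final effective stress: σ'_f = 42.4 + 27.3 = 69.7 kPa.
σ'_f = 69.7 > σ'_p = 60 kPa, so the stress path crosses the preconsolidation pressure — recompression up to σ'_p, then virgin compression beyond:
S_c = H/(1+e₀)·[C_r·log₁₀(σ'_p/σ'_0) + C_c·log₁₀(σ'_f/σ'_p)]
    = 5.4/1.87 × [0.039×log₁₀(60/42.4) + 0.16×log₁₀(69.7/60)]
    = 2.8877 × [0.0058806 + 0.010413] = 0.04705 m

S_c ≈ 47.1 mm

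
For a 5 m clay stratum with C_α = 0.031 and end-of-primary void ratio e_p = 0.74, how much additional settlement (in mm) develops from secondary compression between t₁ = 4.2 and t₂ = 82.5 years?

S_s ≈ 115 mm

Secondary compression: S_s = C_α·H/(1+e_p)·log₁₀(t₂/t₁)
S_s = 0.031×5/(1+0.74)×log₁₀(82.5/4.2)
    = 0.08908 × 1.293 = 0.1152 m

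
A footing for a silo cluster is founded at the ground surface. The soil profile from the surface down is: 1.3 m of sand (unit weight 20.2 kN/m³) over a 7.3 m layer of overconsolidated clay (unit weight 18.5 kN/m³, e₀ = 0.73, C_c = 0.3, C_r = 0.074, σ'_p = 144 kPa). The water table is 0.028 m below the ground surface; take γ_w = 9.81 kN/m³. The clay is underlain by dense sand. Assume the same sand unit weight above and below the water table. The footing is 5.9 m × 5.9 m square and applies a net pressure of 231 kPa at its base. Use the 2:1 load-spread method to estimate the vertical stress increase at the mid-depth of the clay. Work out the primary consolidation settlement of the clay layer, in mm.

S_c ≈ 124 mm

Mid-depth of clay below the ground surface: z = 1.3 + 7.3/2 = 4.95 m.
Total vertical stress at mid-clay: σ_v = 20.2×1.3 + 18.5×3.65 = 93.785 kPa.
Pore pressure: u = 9.81×(4.95 − 0.028) = 48.285 kPa.
Initial effective stress: σ'_0 = σ_v − u = 93.785 − 48.285 = 45.5 kPa.
Stress increase at mid-clay by the 2:1 spreading method:
Δσ = qBL/((B+z)(L+z)) = 231×5.9×5.9/((5.9+4.95)(5.9+4.95)) = 68.306 kPa
Final effective stress: σ'_f = 45.5 + 68.306 = 113.81 kPa.
σ'_f = 113.81 ≤ σ'_p = 144 kPa, so the clay remains overconsolidated and only the recompression index applies:
S_c = C_r·H/(1+e₀)·log₁₀(σ'_f/σ'_0) = 0.074×7.3/1.73×log₁₀(113.81/45.5)
    = 0.31226 × 0.39817 = 0.1243 m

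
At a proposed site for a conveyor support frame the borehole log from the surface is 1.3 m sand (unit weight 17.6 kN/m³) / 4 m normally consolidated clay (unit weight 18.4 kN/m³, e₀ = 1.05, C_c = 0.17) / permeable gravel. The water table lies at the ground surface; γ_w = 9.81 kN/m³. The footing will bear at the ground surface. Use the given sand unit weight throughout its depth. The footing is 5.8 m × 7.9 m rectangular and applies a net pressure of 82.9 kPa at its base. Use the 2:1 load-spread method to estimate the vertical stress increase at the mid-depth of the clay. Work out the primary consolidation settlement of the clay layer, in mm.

Mid-depth of clay below the ground surface: z = 1.3 + 4/2 = 3.3 m.
Total vertical stress at mid-clay: σ_v = 17.6×1.3 + 18.4×2 = 59.68 kPa.
Pore pressure: u = 9.81×(3.3 − 0) = 32.373 kPa.
Initial effective stress: σ'_0 = σ_v − u = 59.68 − 32.373 = 27.307 kPa.
Stress increase at mid-clay by the 2:1 spreading method:
Δσ = qBL/((B+z)(L+z)) = 82.9×5.8×7.9/((5.8+3.3)(7.9+3.3)) = 37.269 kPa
Final effective stress: σ'_f = σ'_0 + Δσ = 27.307 + 37.269 = 64.576 kPa.
Normally consolidated clay, so the full stress increment lies on the virgin compression line:
S_c = C_c·H/(1+e₀)·log₁₀(σ'_f/σ'_0) = 0.17×4/(1+1.05)×log₁₀(64.576/27.307)
    = 0.33171 × 0.3738 = 0.124 m

S_c ≈ 124 mm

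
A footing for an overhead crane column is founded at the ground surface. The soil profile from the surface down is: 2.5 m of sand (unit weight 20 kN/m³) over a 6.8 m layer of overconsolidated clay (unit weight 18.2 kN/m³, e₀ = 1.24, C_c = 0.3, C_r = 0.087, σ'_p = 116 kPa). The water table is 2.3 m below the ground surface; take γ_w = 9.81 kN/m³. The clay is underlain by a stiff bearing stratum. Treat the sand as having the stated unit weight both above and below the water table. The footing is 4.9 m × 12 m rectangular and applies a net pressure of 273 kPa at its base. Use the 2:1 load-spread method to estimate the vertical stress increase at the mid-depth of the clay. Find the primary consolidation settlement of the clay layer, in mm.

Mid-depth of clay below the ground surface: z = 2.5 + 6.8/2 = 5.9 m.
Total vertical stress at mid-clay: σ_v = 20×2.5 + 18.2×3.4 = 111.88 kPa.
Pore pressure: u = 9.81×(5.9 − 2.3) = 35.316 kPa.
Initial effective stress: σ'_0 = σ_v − u = 111.88 − 35.316 = 76.564 kPa.
Stress increase at mid-clay by the 2:1 spreading method:
Δσ = qBL/((B+z)(L+z)) = 273×4.9×12/((4.9+5.9)(12+5.9)) = 83.035 kPa
Final effective stress: σ'_f = 76.564 + 83.035 = 159.6 kPa.
σ'_f = 159.6 > σ'_p = 116 kPa, so the stress path crosses the preconsolidation pressure — recompression up to σ'_p, then virgin compression beyond:
S_c = H/(1+e₀)·[C_r·log₁₀(σ'_p/σ'_0) + C_c·log₁₀(σ'_f/σ'_p)]
    = 6.8/2.24 × [0.087×log₁₀(116/76.564) + 0.3×log₁₀(159.6/116)]
    = 3.0357 × [0.015698 + 0.041572] = 0.1739 m

S_c ≈ 174 mm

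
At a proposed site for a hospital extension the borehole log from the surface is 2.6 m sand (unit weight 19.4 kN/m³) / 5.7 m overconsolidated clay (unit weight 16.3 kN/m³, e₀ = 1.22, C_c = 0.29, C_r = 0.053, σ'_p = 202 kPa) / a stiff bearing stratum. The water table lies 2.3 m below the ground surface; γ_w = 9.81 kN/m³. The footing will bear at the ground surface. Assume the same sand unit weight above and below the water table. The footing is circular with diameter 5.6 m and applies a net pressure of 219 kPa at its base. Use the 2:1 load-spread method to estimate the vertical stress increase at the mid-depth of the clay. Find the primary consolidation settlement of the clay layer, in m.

S_c ≈ 0.0364 m

Mid-depth of clay below the ground surface: z = 2.6 + 5.7/2 = 5.45 m.
Total vertical stress at mid-clay: σ_v = 19.4×2.6 + 16.3×2.85 = 96.895 kPa.
Pore pressure: u = 9.81×(5.45 − 2.3) = 30.902 kPa.
Initial effective stress: σ'_0 = σ_v − u = 96.895 − 30.902 = 65.993 kPa.
Stress increase at mid-clay by the 2:1 spreading method:
Δσ ≈ qD²/(D+z)² = 219×5.6²/(5.6+5.45)² = 56.247 kPa
Final effective stress: σ'_f = 65.993 + 56.247 = 122.24 kPa.
σ'_f = 122.24 ≤ σ'_p = 202 kPa, so the clay remains overconsolidated and only the recompression index applies:
S_c = C_r·H/(1+e₀)·log₁₀(σ'_f/σ'_0) = 0.053×5.7/2.22×log₁₀(122.24/65.993)
    = 0.13608 × 0.26772 = 0.03643 m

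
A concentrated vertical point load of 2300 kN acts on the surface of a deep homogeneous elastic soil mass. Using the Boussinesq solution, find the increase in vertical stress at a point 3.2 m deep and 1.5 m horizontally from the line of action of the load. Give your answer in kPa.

Boussinesq vertical stress below a point load on an elastic half-space:
Δσ_z = 3P/(2πz²) · [1 + (r/z)²]^(−5/2)
r/z = 1.5/3.2 = 0.46875; [1+(r/z)²]^(−5/2) = 0.60862.
Δσ_z = 3×2300/(2π×3.2²) × 0.60862 = 107.24 × 0.60862 = 65.27 kPa

Δσ_z ≈ 65.3 kPa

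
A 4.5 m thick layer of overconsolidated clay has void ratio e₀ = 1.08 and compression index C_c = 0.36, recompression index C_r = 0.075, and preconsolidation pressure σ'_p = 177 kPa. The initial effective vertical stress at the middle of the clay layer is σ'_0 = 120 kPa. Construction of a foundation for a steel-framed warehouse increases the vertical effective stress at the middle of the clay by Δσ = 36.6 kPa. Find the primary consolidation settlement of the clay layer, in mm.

Final effective stress: σ'_f = 120 + 36.6 = 156.6 kPa.
σ'_f = 156.6 ≤ σ'_p = 177 kPa, so the clay remains overconsolidated and only the recompression index applies:
S_c = C_r·H/(1+e₀)·log₁₀(σ'_f/σ'_0) = 0.075×4.5/2.08×log₁₀(156.6/120)
    = 0.16226 × 0.11561 = 0.01876 m

S_c ≈ 18.8 mm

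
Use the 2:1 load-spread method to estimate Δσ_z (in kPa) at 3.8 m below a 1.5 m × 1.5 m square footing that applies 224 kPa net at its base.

Δσ_z ≈ 17.9 kPa

By the 2:1 method the load spreads at 1 horizontal : 2 vertical, so at depth z the loaded area has grown by z in each plan dimension:
Δσ = qBL/((B+z)(L+z)) = 224×1.5×1.5/((1.5+3.8)(1.5+3.8)) = 17.942 kPa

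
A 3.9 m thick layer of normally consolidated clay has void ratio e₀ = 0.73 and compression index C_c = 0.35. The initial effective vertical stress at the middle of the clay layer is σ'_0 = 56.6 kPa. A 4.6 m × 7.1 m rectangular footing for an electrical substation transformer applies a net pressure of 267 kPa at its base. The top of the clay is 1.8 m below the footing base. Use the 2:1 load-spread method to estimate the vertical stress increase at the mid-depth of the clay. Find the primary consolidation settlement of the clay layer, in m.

S_c ≈ 0.34 m

Mid-depth of clay below the footing base: z = 1.8 + 3.9/2 = 3.75 m.
Stress increase at mid-clay by the 2:1 spreading method:
Δσ = qBL/((B+z)(L+z)) = 267×4.6×7.1/((4.6+3.75)(7.1+3.75)) = 96.252 kPa
Final effective stress: σ'_f = σ'_0 + Δσ = 56.6 + 96.252 = 152.85 kPa.
Normally consolidated clay, so the full stress increment lies on the virgin compression line:
S_c = C_c·H/(1+e₀)·log₁₀(σ'_f/σ'_0) = 0.35×3.9/(1+0.73)×log₁₀(152.85/56.6)
    = 0.78902 × 0.43145 = 0.3404 m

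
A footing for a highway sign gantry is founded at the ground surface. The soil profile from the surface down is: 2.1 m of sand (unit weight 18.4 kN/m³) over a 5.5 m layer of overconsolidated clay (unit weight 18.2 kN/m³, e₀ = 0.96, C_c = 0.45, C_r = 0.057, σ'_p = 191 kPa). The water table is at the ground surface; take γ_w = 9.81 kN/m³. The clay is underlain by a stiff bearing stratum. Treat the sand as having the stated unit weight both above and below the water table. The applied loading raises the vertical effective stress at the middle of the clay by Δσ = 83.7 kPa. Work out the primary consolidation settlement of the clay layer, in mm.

S_c ≈ 77.1 mm

Mid-depth of clay below the ground surface: z = 2.1 + 5.5/2 = 4.85 m.
Total vertical stress at mid-clay: σ_v = 18.4×2.1 + 18.2×2.75 = 88.69 kPa.
Pore pressure: u = 9.81×(4.85 − 0) = 47.578 kPa.
Initial effective stress: σ'_0 = σ_v − u = 88.69 − 47.578 = 41.112 kPa.
Final effective stress: σ'_f = 41.112 + 83.7 = 124.81 kPa.
σ'_f = 124.81 ≤ σ'_p = 191 kPa, so the clay remains overconsolidated and only the recompression index applies:
S_c = C_r·H/(1+e₀)·log₁₀(σ'_f/σ'_0) = 0.057×5.5/1.96×log₁₀(124.81/41.112)
    = 0.15995 × 0.48228 = 0.07714 m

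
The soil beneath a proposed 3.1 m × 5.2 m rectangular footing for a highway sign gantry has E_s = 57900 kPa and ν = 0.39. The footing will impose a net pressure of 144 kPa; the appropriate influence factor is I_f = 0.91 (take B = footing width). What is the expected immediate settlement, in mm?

Immediate (elastic) settlement: S_e = q·B·(1−ν²)/E_s · I_f.
S_e = 144 × 3.1 × (1 − 0.39²) / 57900 × 0.91
    = 144 × 3.1 × 0.8479 / 57900 × 0.91
    = 0.005949 m = 5.949 mm

S_e ≈ 5.95 mm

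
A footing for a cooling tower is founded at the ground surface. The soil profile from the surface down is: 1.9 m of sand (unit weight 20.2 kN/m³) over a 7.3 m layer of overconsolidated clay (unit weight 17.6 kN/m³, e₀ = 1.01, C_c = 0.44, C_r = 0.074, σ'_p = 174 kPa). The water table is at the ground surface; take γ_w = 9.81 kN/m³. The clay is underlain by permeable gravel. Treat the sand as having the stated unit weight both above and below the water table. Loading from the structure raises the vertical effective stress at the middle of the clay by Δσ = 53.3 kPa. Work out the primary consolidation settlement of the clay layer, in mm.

S_c ≈ 86.9 mm

Mid-depth of clay below the ground surface: z = 1.9 + 7.3/2 = 5.55 m.
Total vertical stress at mid-clay: σ_v = 20.2×1.9 + 17.6×3.65 = 102.62 kPa.
Pore pressure: u = 9.81×(5.55 − 0) = 54.446 kPa.
Initial effective stress: σ'_0 = σ_v − u = 102.62 − 54.446 = 48.174 kPa.
Final effective stress: σ'_f = 48.174 + 53.3 = 101.47 kPa.
σ'_f = 101.47 ≤ σ'_p = 174 kPa, so the clay remains overconsolidated and only the recompression index applies:
S_c = C_r·H/(1+e₀)·log₁₀(σ'_f/σ'_0) = 0.074×7.3/2.01×log₁₀(101.47/48.174)
    = 0.26875 × 0.32352 = 0.08695 m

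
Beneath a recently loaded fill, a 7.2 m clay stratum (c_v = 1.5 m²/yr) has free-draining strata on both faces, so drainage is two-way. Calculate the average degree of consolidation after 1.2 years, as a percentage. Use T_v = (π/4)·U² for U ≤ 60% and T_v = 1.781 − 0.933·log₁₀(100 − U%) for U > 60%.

U ≈ 42.1 %

Drainage path length: H_d = H/2 = 3.6 m (double drainage).
T_v = c_v·t/H_d² = 1.5×1.2/3.6² = 0.13889.
T_v = 0.13889 corresponds to the U ≤ 60% branch:
U = √(4T_v/π) = 0.4205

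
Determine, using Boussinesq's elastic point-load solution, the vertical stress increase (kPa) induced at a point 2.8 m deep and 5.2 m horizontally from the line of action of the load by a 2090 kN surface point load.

Boussinesq vertical stress below a point load on an elastic half-space:
Δσ_z = 3P/(2πz²) · [1 + (r/z)²]^(−5/2)
r/z = 5.2/2.8 = 1.8571; [1+(r/z)²]^(−5/2) = 0.023952.
Δσ_z = 3×2090/(2π×2.8²) × 0.023952 = 127.28 × 0.023952 = 3.049 kPa

Δσ_z ≈ 3.05 kPa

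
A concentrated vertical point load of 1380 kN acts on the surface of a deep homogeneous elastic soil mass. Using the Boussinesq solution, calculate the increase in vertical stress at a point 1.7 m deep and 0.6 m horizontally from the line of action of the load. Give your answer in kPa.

Δσ_z ≈ 170 kPa

Boussinesq vertical stress below a point load on an elastic half-space:
Δσ_z = 3P/(2πz²) · [1 + (r/z)²]^(−5/2)
r/z = 0.6/1.7 = 0.35294; [1+(r/z)²]^(−5/2) = 0.74565.
Δσ_z = 3×1380/(2π×1.7²) × 0.74565 = 227.99 × 0.74565 = 170 kPa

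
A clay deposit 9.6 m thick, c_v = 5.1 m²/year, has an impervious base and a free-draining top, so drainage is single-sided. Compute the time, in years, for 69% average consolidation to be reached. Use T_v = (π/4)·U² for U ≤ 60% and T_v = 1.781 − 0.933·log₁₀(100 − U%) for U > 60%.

Drainage path length: H_d = H = 9.6 m (single drainage).
U > 60%: T_v = 1.781 − 0.933·log₁₀(100 − 69) = 0.38956.
t = T_v·H_d²/c_v = 0.38956×9.6²/5.1 = 7.04 years.

t ≈ 7.04 years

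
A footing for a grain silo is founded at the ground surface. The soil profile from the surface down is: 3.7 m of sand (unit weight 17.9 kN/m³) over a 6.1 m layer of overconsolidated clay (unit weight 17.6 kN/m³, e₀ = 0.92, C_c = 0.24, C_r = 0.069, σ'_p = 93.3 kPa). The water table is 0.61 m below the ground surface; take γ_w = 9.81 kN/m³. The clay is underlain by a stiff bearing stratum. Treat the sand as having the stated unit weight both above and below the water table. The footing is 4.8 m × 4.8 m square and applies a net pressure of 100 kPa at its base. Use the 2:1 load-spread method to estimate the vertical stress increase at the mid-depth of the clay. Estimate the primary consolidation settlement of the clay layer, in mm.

S_c ≈ 24.2 mm

Mid-depth of clay below the ground surface: z = 3.7 + 6.1/2 = 6.75 m.
Total vertical stress at mid-clay: σ_v = 17.9×3.7 + 17.6×3.05 = 119.91 kPa.
Pore pressure: u = 9.81×(6.75 − 0.61) = 60.233 kPa.
Initial effective stress: σ'_0 = σ_v − u = 119.91 − 60.233 = 59.677 kPa.
Stress increase at mid-clay by the 2:1 spreading method:
Δσ = qBL/((B+z)(L+z)) = 100×4.8×4.8/((4.8+6.75)(4.8+6.75)) = 17.271 kPa
Final effective stress: σ'_f = 59.677 + 17.271 = 76.948 kPa.
σ'_f = 76.948 ≤ σ'_p = 93.3 kPa, so the clay remains overconsolidated and only the recompression index applies:
S_c = C_r·H/(1+e₀)·log₁₀(σ'_f/σ'_0) = 0.069×6.1/1.92×log₁₀(76.948/59.677)
    = 0.21922 × 0.11039 = 0.0242 m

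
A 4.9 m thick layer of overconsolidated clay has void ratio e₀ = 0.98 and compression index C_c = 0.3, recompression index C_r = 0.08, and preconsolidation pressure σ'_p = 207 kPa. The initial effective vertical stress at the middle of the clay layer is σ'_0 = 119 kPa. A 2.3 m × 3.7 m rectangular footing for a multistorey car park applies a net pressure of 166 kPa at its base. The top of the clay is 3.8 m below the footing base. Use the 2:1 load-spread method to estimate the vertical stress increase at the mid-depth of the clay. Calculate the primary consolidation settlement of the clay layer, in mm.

Mid-depth of clay below the footing base: z = 3.8 + 4.9/2 = 6.25 m.
Stress increase at mid-clay by the 2:1 spreading method:
Δσ = qBL/((B+z)(L+z)) = 166×2.3×3.7/((2.3+6.25)(3.7+6.25)) = 16.605 kPa
Final effective stress: σ'_f = 119 + 16.605 = 135.6 kPa.
σ'_f = 135.6 ≤ σ'_p = 207 kPa, so the clay remains overconsolidated and only the recompression index applies:
S_c = C_r·H/(1+e₀)·log₁₀(σ'_f/σ'_0) = 0.08×4.9/1.98×log₁₀(135.6/119)
    = 0.19798 × 0.056713 = 0.01123 m

S_c ≈ 11.2 mm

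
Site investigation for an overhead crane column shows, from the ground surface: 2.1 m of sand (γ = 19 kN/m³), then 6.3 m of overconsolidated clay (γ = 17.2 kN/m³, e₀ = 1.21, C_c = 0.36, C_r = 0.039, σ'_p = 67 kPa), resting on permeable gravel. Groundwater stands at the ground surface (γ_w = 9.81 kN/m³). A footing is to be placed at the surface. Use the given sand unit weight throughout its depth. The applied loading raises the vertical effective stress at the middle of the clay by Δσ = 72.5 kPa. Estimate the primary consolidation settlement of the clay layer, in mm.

S_c ≈ 263 mm

Mid-depth of clay below the ground surface: z = 2.1 + 6.3/2 = 5.25 m.
Total vertical stress at mid-clay: σ_v = 19×2.1 + 17.2×3.15 = 94.08 kPa.
Pore pressure: u = 9.81×(5.25 − 0) = 51.503 kPa.
Initial effective stress: σ'_0 = σ_v − u = 94.08 − 51.503 = 42.577 kPa.
Final effective stress: σ'_f = 42.577 + 72.5 = 115.08 kPa.
σ'_f = 115.08 > σ'_p = 67 kPa, so the stress path crosses the preconsolidation pressure — recompression up to σ'_p, then virgin compression beyond:
S_c = H/(1+e₀)·[C_r·log₁₀(σ'_p/σ'_0) + C_c·log₁₀(σ'_f/σ'_p)]
    = 6.3/2.21 × [0.039×log₁₀(67/42.577) + 0.36×log₁₀(115.08/67)]
    = 2.8507 × [0.0076791 + 0.084573] = 0.263 m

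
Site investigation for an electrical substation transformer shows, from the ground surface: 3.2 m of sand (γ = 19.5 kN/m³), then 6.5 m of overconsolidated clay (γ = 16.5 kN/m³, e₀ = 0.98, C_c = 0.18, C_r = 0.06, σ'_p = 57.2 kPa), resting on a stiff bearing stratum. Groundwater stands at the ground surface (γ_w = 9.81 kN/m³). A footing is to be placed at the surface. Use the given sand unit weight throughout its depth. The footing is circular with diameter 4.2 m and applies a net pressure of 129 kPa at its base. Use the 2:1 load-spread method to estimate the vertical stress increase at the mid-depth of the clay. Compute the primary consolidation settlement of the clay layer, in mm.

Mid-depth of clay below the ground surface: z = 3.2 + 6.5/2 = 6.45 m.
Total vertical stress at mid-clay: σ_v = 19.5×3.2 + 16.5×3.25 = 116.03 kPa.
Pore pressure: u = 9.81×(6.45 − 0) = 63.275 kPa.
Initial effective stress: σ'_0 = σ_v − u = 116.03 − 63.275 = 52.755 kPa.
Stress increase at mid-clay by the 2:1 spreading method:
Δσ ≈ qD²/(D+z)² = 129×4.2²/(4.2+6.45)² = 20.063 kPa
Final effective stress: σ'_f = 52.755 + 20.063 = 72.818 kPa.
σ'_f = 72.818 > σ'_p = 57.2 kPa, so the stress path crosses the preconsolidation pressure — recompression up to σ'_p, then virgin compression beyond:
S_c = H/(1+e₀)·[C_r·log₁₀(σ'_p/σ'_0) + C_c·log₁₀(σ'_f/σ'_p)]
    = 6.5/1.98 × [0.06×log₁₀(57.2/52.755) + 0.18×log₁₀(72.818/57.2)]
    = 3.2828 × [0.0021079 + 0.018872] = 0.06887 m

S_c ≈ 68.9 mm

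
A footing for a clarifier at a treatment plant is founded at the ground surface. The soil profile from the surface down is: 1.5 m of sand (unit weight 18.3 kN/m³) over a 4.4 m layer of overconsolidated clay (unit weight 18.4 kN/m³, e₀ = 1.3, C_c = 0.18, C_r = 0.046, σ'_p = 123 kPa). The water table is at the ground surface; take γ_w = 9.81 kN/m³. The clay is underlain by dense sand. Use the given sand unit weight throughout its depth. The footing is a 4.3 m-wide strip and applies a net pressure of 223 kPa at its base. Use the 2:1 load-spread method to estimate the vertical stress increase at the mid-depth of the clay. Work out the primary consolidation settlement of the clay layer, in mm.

Mid-depth of clay below the ground surface: z = 1.5 + 4.4/2 = 3.7 m.
Total vertical stress at mid-clay: σ_v = 18.3×1.5 + 18.4×2.2 = 67.93 kPa.
Pore pressure: u = 9.81×(3.7 − 0) = 36.297 kPa.
Initial effective stress: σ'_0 = σ_v − u = 67.93 − 36.297 = 31.633 kPa.
Stress increase at mid-clay by the 2:1 spreading method:
Δσ = qB/(B+z) = 223×4.3/(4.3+3.7) = 119.86 kPa
Final effective stress: σ'_f = 31.633 + 119.86 = 151.49 kPa.
σ'_f = 151.49 > σ'_p = 123 kPa, so the stress path crosses the preconsolidation pressure — recompression up to σ'_p, then virgin compression beyond:
S_c = H/(1+e₀)·[C_r·log₁₀(σ'_p/σ'_0) + C_c·log₁₀(σ'_f/σ'_p)]
    = 4.4/2.3 × [0.046×log₁₀(123/31.633) + 0.18×log₁₀(151.49/123)]
    = 1.913 × [0.027129 + 0.016286] = 0.08305 m

S_c ≈ 83.1 mm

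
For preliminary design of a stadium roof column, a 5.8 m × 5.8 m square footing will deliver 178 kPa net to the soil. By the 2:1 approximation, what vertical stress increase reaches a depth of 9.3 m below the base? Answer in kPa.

Δσ_z ≈ 26.3 kPa

By the 2:1 method the load spreads at 1 horizontal : 2 vertical, so at depth z the loaded area has grown by z in each plan dimension:
Δσ = qBL/((B+z)(L+z)) = 178×5.8×5.8/((5.8+9.3)(5.8+9.3)) = 26.262 kPa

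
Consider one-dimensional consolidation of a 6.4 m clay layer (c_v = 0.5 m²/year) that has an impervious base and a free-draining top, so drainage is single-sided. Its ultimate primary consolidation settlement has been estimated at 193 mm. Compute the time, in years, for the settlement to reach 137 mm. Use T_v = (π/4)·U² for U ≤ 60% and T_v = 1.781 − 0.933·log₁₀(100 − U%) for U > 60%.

Drainage path length: H_d = H = 6.4 m (single drainage).
U = S(t)/S_ult = 137/193 = 0.7098.
U > 60%: T_v = 1.781 − 0.933·log₁₀(100 − 70.984) = 0.41637.
t = T_v·H_d²/c_v = 0.41637×6.4²/0.5 = 34.11 years.

t ≈ 34.1 years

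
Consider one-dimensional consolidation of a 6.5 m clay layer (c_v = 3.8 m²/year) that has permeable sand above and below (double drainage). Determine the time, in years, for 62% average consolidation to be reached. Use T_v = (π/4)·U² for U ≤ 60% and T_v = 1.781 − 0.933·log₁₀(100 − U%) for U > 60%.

Drainage path length: H_d = H/2 = 3.25 m (double drainage).
U > 60%: T_v = 1.781 − 0.933·log₁₀(100 − 62) = 0.30706.
t = T_v·H_d²/c_v = 0.30706×3.25²/3.8 = 0.8535 years.

t ≈ 0.854 years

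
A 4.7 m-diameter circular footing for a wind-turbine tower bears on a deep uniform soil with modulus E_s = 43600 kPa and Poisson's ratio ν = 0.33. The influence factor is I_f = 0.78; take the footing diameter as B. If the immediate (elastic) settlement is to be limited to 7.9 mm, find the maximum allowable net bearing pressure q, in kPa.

S_e = q·B·(1−ν²)/E_s · I_f  ⇒  q = S_e·E_s / (B·(1−ν²)·I_f).
q = 0.0079 × 43600 / (4.7 × 0.8911 × 0.78) = 105.4 kPa

q ≈ 105 kPa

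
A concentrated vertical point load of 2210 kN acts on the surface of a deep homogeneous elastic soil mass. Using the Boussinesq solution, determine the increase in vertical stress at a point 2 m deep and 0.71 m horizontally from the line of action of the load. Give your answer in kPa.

Δσ_z ≈ 196 kPa

Boussinesq vertical stress below a point load on an elastic half-space:
Δσ_z = 3P/(2πz²) · [1 + (r/z)²]^(−5/2)
r/z = 0.71/2 = 0.355; [1+(r/z)²]^(−5/2) = 0.74324.
Δσ_z = 3×2210/(2π×2²) × 0.74324 = 263.8 × 0.74324 = 196.1 kPa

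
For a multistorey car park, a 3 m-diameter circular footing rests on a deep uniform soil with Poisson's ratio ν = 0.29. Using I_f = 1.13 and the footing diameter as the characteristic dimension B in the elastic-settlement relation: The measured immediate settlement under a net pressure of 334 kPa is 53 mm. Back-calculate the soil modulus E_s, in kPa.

E_s ≈ 19600 kPa

S_e = q·B·(1−ν²)/E_s · I_f  ⇒  E_s = q·B·(1−ν²)·I_f / S_e.
E_s = 334 × 3 × 0.9159 × 1.13 / 0.053 = 19570 kPa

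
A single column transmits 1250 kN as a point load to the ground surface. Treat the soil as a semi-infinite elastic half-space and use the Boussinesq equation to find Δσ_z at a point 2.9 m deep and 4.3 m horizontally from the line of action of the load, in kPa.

Δσ_z ≈ 3.88 kPa

Boussinesq vertical stress below a point load on an elastic half-space:
Δσ_z = 3P/(2πz²) · [1 + (r/z)²]^(−5/2)
r/z = 4.3/2.9 = 1.4828; [1+(r/z)²]^(−5/2) = 0.054652.
Δσ_z = 3×1250/(2π×2.9²) × 0.054652 = 70.967 × 0.054652 = 3.878 kPa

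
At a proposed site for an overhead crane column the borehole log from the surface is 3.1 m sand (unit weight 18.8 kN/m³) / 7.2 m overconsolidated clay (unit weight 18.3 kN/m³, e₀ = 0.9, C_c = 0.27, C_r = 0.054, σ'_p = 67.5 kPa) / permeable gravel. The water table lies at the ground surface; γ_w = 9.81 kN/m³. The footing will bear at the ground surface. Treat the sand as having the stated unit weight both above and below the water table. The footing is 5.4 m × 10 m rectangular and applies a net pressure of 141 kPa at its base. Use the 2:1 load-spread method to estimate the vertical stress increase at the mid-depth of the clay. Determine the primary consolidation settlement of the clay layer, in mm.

S_c ≈ 170 mm

Mid-depth of clay below the ground surface: z = 3.1 + 7.2/2 = 6.7 m.
Total vertical stress at mid-clay: σ_v = 18.8×3.1 + 18.3×3.6 = 124.16 kPa.
Pore pressure: u = 9.81×(6.7 − 0) = 65.727 kPa.
Initial effective stress: σ'_0 = σ_v − u = 124.16 − 65.727 = 58.433 kPa.
Stress increase at mid-clay by the 2:1 spreading method:
Δσ = qBL/((B+z)(L+z)) = 141×5.4×10/((5.4+6.7)(10+6.7)) = 37.68 kPa
Final effective stress: σ'_f = 58.433 + 37.68 = 96.113 kPa.
σ'_f = 96.113 > σ'_p = 67.5 kPa, so the stress path crosses the preconsolidation pressure — recompression up to σ'_p, then virgin compression beyond:
S_c = H/(1+e₀)·[C_r·log₁₀(σ'_p/σ'_0) + C_c·log₁₀(σ'_f/σ'_p)]
    = 7.2/1.9 × [0.054×log₁₀(67.5/58.433) + 0.27×log₁₀(96.113/67.5)]
    = 3.7895 × [0.0033829 + 0.041439] = 0.1699 m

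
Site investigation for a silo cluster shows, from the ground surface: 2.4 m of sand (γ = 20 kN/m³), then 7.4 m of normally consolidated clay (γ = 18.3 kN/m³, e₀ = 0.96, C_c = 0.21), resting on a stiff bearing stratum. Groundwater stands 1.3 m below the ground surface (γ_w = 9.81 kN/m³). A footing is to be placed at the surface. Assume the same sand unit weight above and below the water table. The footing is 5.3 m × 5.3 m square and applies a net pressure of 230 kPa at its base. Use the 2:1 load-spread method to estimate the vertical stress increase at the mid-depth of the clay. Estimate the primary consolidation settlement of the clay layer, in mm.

S_c ≈ 188 mm

Mid-depth of clay below the ground surface: z = 2.4 + 7.4/2 = 6.1 m.
Total vertical stress at mid-clay: σ_v = 20×2.4 + 18.3×3.7 = 115.71 kPa.
Pore pressure: u = 9.81×(6.1 − 1.3) = 47.088 kPa.
Initial effective stress: σ'_0 = σ_v − u = 115.71 − 47.088 = 68.622 kPa.
Stress increase at mid-clay by the 2:1 spreading method:
Δσ = qBL/((B+z)(L+z)) = 230×5.3×5.3/((5.3+6.1)(5.3+6.1)) = 49.713 kPa
Final effective stress: σ'_f = σ'_0 + Δσ = 68.622 + 49.713 = 118.34 kPa.
Normally consolidated clay, so the full stress increment lies on the virgin compression line:
S_c = C_c·H/(1+e₀)·log₁₀(σ'_f/σ'_0) = 0.21×7.4/(1+0.96)×log₁₀(118.34/68.622)
    = 0.79286 × 0.23667 = 0.1876 m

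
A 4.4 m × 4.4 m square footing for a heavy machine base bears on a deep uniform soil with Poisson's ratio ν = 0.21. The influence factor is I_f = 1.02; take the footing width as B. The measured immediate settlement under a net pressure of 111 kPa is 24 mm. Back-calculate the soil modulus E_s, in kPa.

S_e = q·B·(1−ν²)/E_s · I_f  ⇒  E_s = q·B·(1−ν²)·I_f / S_e.
E_s = 111 × 4.4 × 0.9559 × 1.02 / 0.024 = 19840 kPa

E_s ≈ 19800 kPa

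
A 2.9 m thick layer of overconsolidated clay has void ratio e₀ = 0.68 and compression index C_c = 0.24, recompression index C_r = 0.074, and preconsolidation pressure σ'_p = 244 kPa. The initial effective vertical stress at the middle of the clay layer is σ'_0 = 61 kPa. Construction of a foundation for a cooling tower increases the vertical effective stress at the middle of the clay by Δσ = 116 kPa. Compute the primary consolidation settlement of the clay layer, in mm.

Final effective stress: σ'_f = 61 + 116 = 177 kPa.
σ'_f = 177 ≤ σ'_p = 244 kPa, so the clay remains overconsolidated and only the recompression index applies:
S_c = C_r·H/(1+e₀)·log₁₀(σ'_f/σ'_0) = 0.074×2.9/1.68×log₁₀(177/61)
    = 0.12774 × 0.46264 = 0.0591 m

S_c ≈ 59.1 mm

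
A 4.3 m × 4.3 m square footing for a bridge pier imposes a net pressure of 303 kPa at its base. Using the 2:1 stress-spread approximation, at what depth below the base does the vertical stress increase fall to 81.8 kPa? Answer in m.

2:1 spreading — at depth z the loaded area has grown by z in each plan dimension:
qB²/(B+z)² = Δσ_z ⇒ z = B(√(q/Δσ_z) − 1) = 4.3×(√(303/81.8) − 1) = 3.976 m

z ≈ 3.98 m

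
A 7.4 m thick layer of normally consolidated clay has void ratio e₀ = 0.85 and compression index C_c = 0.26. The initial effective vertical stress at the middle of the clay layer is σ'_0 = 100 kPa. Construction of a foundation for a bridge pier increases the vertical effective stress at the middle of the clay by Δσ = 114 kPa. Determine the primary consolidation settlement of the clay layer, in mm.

Final effective stress: σ'_f = σ'_0 + Δσ = 100 + 114 = 214 kPa.
Normally consolidated clay, so the full stress increment lies on the virgin compression line:
S_c = C_c·H/(1+e₀)·log₁₀(σ'_f/σ'_0) = 0.26×7.4/(1+0.85)×log₁₀(214/100)
    = 1.04 × 0.33041 = 0.3436 m

S_c ≈ 344 mm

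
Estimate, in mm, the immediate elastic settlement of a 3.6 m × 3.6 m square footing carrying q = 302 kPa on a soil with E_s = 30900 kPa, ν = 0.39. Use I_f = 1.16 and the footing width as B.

S_e ≈ 34.6 mm

Immediate (elastic) settlement: S_e = q·B·(1−ν²)/E_s · I_f.
S_e = 302 × 3.6 × (1 − 0.39²) / 30900 × 1.16
    = 302 × 3.6 × 0.8479 / 30900 × 1.16
    = 0.03461 m = 34.61 mm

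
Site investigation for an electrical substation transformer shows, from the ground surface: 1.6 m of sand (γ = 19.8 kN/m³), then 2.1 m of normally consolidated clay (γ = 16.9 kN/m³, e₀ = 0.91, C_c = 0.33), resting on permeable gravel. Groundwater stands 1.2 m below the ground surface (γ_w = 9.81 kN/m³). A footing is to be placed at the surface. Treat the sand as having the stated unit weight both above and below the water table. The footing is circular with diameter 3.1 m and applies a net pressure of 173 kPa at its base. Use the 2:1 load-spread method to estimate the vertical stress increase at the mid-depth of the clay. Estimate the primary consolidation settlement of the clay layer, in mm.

Mid-depth of clay below the ground surface: z = 1.6 + 2.1/2 = 2.65 m.
Total vertical stress at mid-clay: σ_v = 19.8×1.6 + 16.9×1.05 = 49.425 kPa.
Pore pressure: u = 9.81×(2.65 − 1.2) = 14.225 kPa.
Initial effective stress: σ'_0 = σ_v − u = 49.425 − 14.225 = 35.2 kPa.
Stress increase at mid-clay by the 2:1 spreading method:
Δσ ≈ qD²/(D+z)² = 173×3.1²/(3.1+2.65)² = 50.284 kPa
Final effective stress: σ'_f = σ'_0 + Δσ = 35.2 + 50.284 = 85.484 kPa.
Normally consolidated clay, so the full stress increment lies on the virgin compression line:
S_c = C_c·H/(1+e₀)·log₁₀(σ'_f/σ'_0) = 0.33×2.1/(1+0.91)×log₁₀(85.484/35.2)
    = 0.36283 × 0.38534 = 0.1398 m

S_c ≈ 140 mm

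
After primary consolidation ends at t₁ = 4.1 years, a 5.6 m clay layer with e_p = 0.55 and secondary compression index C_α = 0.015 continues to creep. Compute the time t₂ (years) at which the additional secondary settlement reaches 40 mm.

S_s = C_α·H/(1+e_p)·log₁₀(t₂/t₁) ⇒ log₁₀(t₂/t₁) = S_s·(1+e_p)/(C_α·H).
log₁₀(t₂/t₁) = 0.04 × (1+0.55) / (0.015×5.6) = 0.7381
t₂ = t₁ × 10^0.7381 = 4.1 × 5.471 = 22.43 years

t₂ ≈ 22.4 years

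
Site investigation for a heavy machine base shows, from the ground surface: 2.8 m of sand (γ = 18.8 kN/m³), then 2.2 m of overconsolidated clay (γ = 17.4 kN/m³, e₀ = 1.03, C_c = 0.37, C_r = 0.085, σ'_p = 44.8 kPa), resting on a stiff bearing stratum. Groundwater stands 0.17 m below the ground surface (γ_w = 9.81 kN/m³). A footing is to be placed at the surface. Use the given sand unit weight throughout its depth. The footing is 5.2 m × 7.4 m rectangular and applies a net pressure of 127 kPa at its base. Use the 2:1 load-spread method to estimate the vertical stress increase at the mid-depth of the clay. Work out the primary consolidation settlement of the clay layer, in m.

S_c ≈ 0.116 m

Mid-depth of clay below the ground surface: z = 2.8 + 2.2/2 = 3.9 m.
Total vertical stress at mid-clay: σ_v = 18.8×2.8 + 17.4×1.1 = 71.78 kPa.
Pore pressure: u = 9.81×(3.9 − 0.17) = 36.591 kPa.
Initial effective stress: σ'_0 = σ_v − u = 71.78 − 36.591 = 35.189 kPa.
Stress increase at mid-clay by the 2:1 spreading method:
Δσ = qBL/((B+z)(L+z)) = 127×5.2×7.4/((5.2+3.9)(7.4+3.9)) = 47.525 kPa
Final effective stress: σ'_f = 35.189 + 47.525 = 82.714 kPa.
σ'_f = 82.714 > σ'_p = 44.8 kPa, so the stress path crosses the preconsolidation pressure — recompression up to σ'_p, then virgin compression beyond:
S_c = H/(1+e₀)·[C_r·log₁₀(σ'_p/σ'_0) + C_c·log₁₀(σ'_f/σ'_p)]
    = 2.2/2.03 × [0.085×log₁₀(44.8/35.189) + 0.37×log₁₀(82.714/44.8)]
    = 1.0837 × [0.008914 + 0.098531] = 0.1164 m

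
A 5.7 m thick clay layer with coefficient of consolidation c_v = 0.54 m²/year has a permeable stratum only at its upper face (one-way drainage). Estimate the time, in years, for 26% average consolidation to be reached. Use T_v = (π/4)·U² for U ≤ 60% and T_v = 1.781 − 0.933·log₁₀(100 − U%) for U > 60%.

t ≈ 3.19 years

Drainage path length: H_d = H = 5.7 m (single drainage).
U ≤ 60%: T_v = (π/4)·U² = (π/4)×0.26² = 0.053093.
t = T_v·H_d²/c_v = 0.053093×5.7²/0.54 = 3.194 years.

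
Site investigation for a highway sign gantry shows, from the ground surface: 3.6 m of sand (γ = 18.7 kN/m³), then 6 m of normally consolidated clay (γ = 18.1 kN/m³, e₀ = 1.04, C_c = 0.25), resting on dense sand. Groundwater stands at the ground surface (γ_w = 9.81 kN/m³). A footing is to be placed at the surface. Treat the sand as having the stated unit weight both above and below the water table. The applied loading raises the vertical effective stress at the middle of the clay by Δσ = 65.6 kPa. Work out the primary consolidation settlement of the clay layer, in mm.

S_c ≈ 245 mm

Mid-depth of clay below the ground surface: z = 3.6 + 6/2 = 6.6 m.
Total vertical stress at mid-clay: σ_v = 18.7×3.6 + 18.1×3 = 121.62 kPa.
Pore pressure: u = 9.81×(6.6 − 0) = 64.746 kPa.
Initial effective stress: σ'_0 = σ_v − u = 121.62 − 64.746 = 56.874 kPa.
Final effective stress: σ'_f = σ'_0 + Δσ = 56.874 + 65.6 = 122.47 kPa.
Normally consolidated clay, so the full stress increment lies on the virgin compression line:
S_c = C_c·H/(1+e₀)·log₁₀(σ'_f/σ'_0) = 0.25×6/(1+1.04)×log₁₀(122.47/56.874)
    = 0.73529 × 0.33312 = 0.2449 m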